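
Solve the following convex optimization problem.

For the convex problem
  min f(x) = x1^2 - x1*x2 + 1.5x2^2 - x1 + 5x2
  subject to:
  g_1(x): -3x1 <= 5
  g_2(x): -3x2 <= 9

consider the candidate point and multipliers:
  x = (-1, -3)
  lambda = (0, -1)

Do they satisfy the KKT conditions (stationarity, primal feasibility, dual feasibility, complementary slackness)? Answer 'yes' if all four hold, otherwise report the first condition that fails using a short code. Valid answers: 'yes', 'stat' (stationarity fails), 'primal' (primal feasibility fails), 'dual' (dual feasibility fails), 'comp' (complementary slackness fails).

Gradient of f: grad f(x) = Q x + c = (0, -3)
Constraint values g_i(x) = a_i^T x - b_i:
  g_1((-1, -3)) = -2
  g_2((-1, -3)) = 0
Stationarity residual: grad f(x) + sum_i lambda_i a_i = (0, 0)
  -> stationarity OK
Primal feasibility (all g_i <= 0): OK
Dual feasibility (all lambda_i >= 0): FAILS
Complementary slackness (lambda_i * g_i(x) = 0 for all i): OK

Verdict: the first failing condition is dual_feasibility -> dual.

dual


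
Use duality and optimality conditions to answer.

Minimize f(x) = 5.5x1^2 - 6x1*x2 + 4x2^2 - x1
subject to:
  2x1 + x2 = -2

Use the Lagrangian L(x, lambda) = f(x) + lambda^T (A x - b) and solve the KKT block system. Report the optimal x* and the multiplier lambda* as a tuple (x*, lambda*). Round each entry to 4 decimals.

Form the Lagrangian:
  L(x, lambda) = (1/2) x^T Q x + c^T x + lambda^T (A x - b)
Stationarity (grad_x L = 0): Q x + c + A^T lambda = 0.
Primal feasibility: A x = b.

This gives the KKT block system:
  [ Q   A^T ] [ x     ]   [-c ]
  [ A    0  ] [ lambda ] = [ b ]

Solving the linear system:
  x*      = (-0.6418, -0.7164)
  lambda* = (1.8806)
  f(x*)   = 2.2015

x* = (-0.6418, -0.7164), lambda* = (1.8806)


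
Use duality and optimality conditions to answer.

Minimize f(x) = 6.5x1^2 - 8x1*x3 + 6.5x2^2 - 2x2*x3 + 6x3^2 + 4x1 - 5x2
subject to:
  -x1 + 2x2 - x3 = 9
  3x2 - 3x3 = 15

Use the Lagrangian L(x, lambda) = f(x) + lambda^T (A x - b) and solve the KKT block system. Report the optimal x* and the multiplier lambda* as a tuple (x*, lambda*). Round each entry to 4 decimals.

Form the Lagrangian:
  L(x, lambda) = (1/2) x^T Q x + c^T x + lambda^T (A x - b)
Stationarity (grad_x L = 0): Q x + c + A^T lambda = 0.
Primal feasibility: A x = b.

This gives the KKT block system:
  [ Q   A^T ] [ x     ]   [-c ]
  [ A    0  ] [ lambda ] = [ b ]

Solving the linear system:
  x*      = (-2.2778, 1.7222, -3.2778)
  lambda* = (0.6111, -8.3889)
  f(x*)   = 51.3056

x* = (-2.2778, 1.7222, -3.2778), lambda* = (0.6111, -8.3889)


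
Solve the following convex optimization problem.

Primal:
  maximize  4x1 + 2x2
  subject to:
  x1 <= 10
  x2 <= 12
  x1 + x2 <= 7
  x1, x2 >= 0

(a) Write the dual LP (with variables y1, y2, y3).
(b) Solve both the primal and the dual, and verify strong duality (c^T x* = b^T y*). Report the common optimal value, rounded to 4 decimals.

The standard primal-dual pair for 'max c^T x s.t. A x <= b, x >= 0' is:
  Dual:  min b^T y  s.t.  A^T y >= c,  y >= 0.

So the dual LP is:
  minimize  10y1 + 12y2 + 7y3
  subject to:
    y1 + y3 >= 4
    y2 + y3 >= 2
    y1, y2, y3 >= 0

Solving the primal: x* = (7, 0).
  primal value c^T x* = 28.
Solving the dual: y* = (0, 0, 4).
  dual value b^T y* = 28.
Strong duality: c^T x* = b^T y*. Confirmed.

28


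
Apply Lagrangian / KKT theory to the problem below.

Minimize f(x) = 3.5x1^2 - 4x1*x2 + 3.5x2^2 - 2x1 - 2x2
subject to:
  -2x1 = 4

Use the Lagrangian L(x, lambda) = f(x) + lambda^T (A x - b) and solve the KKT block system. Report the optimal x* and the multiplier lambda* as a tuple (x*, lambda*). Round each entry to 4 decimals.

Form the Lagrangian:
  L(x, lambda) = (1/2) x^T Q x + c^T x + lambda^T (A x - b)
Stationarity (grad_x L = 0): Q x + c + A^T lambda = 0.
Primal feasibility: A x = b.

This gives the KKT block system:
  [ Q   A^T ] [ x     ]   [-c ]
  [ A    0  ] [ lambda ] = [ b ]

Solving the linear system:
  x*      = (-2, -0.8571)
  lambda* = (-6.2857)
  f(x*)   = 15.4286

x* = (-2, -0.8571), lambda* = (-6.2857)


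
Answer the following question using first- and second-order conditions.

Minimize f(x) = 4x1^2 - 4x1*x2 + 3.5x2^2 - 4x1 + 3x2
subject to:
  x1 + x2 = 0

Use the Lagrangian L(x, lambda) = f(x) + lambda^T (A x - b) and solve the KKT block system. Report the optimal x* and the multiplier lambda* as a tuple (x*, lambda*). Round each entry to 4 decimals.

Form the Lagrangian:
  L(x, lambda) = (1/2) x^T Q x + c^T x + lambda^T (A x - b)
Stationarity (grad_x L = 0): Q x + c + A^T lambda = 0.
Primal feasibility: A x = b.

This gives the KKT block system:
  [ Q   A^T ] [ x     ]   [-c ]
  [ A    0  ] [ lambda ] = [ b ]

Solving the linear system:
  x*      = (0.3043, -0.3043)
  lambda* = (0.3478)
  f(x*)   = -1.0652

x* = (0.3043, -0.3043), lambda* = (0.3478)


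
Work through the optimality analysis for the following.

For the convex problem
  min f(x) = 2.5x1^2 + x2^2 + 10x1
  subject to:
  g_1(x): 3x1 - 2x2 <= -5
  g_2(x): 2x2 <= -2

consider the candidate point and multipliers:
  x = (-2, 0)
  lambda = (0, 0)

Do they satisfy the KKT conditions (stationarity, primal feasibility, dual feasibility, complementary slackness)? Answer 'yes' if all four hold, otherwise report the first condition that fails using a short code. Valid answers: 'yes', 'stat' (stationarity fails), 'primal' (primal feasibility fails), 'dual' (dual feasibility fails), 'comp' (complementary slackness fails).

Gradient of f: grad f(x) = Q x + c = (0, 0)
Constraint values g_i(x) = a_i^T x - b_i:
  g_1((-2, 0)) = -1
  g_2((-2, 0)) = 2
Stationarity residual: grad f(x) + sum_i lambda_i a_i = (0, 0)
  -> stationarity OK
Primal feasibility (all g_i <= 0): FAILS
Dual feasibility (all lambda_i >= 0): OK
Complementary slackness (lambda_i * g_i(x) = 0 for all i): OK

Verdict: the first failing condition is primal_feasibility -> primal.

primal


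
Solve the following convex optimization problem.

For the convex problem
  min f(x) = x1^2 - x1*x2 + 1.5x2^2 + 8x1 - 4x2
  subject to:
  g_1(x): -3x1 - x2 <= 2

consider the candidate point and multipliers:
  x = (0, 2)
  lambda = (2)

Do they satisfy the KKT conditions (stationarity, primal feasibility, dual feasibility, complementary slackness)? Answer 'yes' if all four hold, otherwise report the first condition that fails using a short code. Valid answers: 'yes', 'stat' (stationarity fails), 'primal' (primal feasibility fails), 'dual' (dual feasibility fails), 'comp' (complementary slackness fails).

Gradient of f: grad f(x) = Q x + c = (6, 2)
Constraint values g_i(x) = a_i^T x - b_i:
  g_1((0, 2)) = -4
Stationarity residual: grad f(x) + sum_i lambda_i a_i = (0, 0)
  -> stationarity OK
Primal feasibility (all g_i <= 0): OK
Dual feasibility (all lambda_i >= 0): OK
Complementary slackness (lambda_i * g_i(x) = 0 for all i): FAILS

Verdict: the first failing condition is complementary_slackness -> comp.

comp


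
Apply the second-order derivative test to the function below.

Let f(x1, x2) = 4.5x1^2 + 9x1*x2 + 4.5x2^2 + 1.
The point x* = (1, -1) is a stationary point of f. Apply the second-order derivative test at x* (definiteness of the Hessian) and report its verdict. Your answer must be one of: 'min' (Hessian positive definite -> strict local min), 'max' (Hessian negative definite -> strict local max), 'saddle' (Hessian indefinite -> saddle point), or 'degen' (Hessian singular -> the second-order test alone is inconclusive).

Compute the Hessian H = grad^2 f:
  H = [[9, 9], [9, 9]]
Verify stationarity: grad f(x*) = H x* + g = (0, 0).
Eigenvalues of H: 0, 18.
H has a zero eigenvalue (singular; positive semidefinite but not definite), so H is neither positive definite, negative definite, nor indefinite. The second-order test alone is inconclusive -> degen.
(Indeed, f is constant along the null direction of H through x*, so x* is not a strict local extremum.)

degen


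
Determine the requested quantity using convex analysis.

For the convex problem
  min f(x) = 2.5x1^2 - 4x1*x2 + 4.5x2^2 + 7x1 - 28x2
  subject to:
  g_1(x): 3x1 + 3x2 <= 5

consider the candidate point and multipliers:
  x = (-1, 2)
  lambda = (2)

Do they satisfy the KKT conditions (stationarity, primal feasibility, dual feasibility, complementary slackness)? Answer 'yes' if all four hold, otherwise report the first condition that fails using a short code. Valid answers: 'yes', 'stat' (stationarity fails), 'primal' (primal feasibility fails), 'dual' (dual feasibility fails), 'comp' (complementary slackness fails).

Gradient of f: grad f(x) = Q x + c = (-6, -6)
Constraint values g_i(x) = a_i^T x - b_i:
  g_1((-1, 2)) = -2
Stationarity residual: grad f(x) + sum_i lambda_i a_i = (0, 0)
  -> stationarity OK
Primal feasibility (all g_i <= 0): OK
Dual feasibility (all lambda_i >= 0): OK
Complementary slackness (lambda_i * g_i(x) = 0 for all i): FAILS

Verdict: the first failing condition is complementary_slackness -> comp.

comp


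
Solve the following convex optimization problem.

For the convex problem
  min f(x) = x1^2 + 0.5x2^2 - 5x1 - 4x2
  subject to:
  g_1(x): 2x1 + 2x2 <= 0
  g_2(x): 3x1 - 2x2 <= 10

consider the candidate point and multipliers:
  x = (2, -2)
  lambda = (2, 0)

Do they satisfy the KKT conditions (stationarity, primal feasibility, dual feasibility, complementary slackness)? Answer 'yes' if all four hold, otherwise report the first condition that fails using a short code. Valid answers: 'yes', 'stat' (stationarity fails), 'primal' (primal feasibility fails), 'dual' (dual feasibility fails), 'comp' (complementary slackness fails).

Gradient of f: grad f(x) = Q x + c = (-1, -6)
Constraint values g_i(x) = a_i^T x - b_i:
  g_1((2, -2)) = 0
  g_2((2, -2)) = 0
Stationarity residual: grad f(x) + sum_i lambda_i a_i = (3, -2)
  -> stationarity FAILS
Primal feasibility (all g_i <= 0): OK
Dual feasibility (all lambda_i >= 0): OK
Complementary slackness (lambda_i * g_i(x) = 0 for all i): OK

Verdict: the first failing condition is stationarity -> stat.

stat


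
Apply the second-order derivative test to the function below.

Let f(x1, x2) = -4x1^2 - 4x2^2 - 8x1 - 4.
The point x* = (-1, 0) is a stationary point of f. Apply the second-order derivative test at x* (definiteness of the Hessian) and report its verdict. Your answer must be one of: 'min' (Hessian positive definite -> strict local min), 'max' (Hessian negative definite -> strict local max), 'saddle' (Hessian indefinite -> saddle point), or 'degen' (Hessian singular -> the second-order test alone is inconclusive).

Compute the Hessian H = grad^2 f:
  H = [[-8, 0], [0, -8]]
Verify stationarity: grad f(x*) = H x* + g = (0, 0).
Eigenvalues of H: -8, -8.
Both eigenvalues < 0, so H is negative definite -> x* is a strict local max.

max


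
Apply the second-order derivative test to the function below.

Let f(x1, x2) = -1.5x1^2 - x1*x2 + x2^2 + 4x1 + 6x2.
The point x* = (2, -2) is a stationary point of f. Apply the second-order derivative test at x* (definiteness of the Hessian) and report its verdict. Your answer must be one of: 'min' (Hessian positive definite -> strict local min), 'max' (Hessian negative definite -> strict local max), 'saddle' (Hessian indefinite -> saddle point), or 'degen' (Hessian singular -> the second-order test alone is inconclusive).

Compute the Hessian H = grad^2 f:
  H = [[-3, -1], [-1, 2]]
Verify stationarity: grad f(x*) = H x* + g = (0, 0).
Eigenvalues of H: -3.1926, 2.1926.
Eigenvalues have mixed signs, so H is indefinite -> x* is a saddle point.

saddle


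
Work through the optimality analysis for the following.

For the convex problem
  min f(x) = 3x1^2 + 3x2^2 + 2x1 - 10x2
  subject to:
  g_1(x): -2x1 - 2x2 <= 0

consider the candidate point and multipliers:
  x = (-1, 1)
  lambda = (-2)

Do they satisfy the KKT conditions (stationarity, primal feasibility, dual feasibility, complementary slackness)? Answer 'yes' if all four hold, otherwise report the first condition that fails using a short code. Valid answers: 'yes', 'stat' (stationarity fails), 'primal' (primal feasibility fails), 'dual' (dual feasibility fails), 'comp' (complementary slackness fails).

Gradient of f: grad f(x) = Q x + c = (-4, -4)
Constraint values g_i(x) = a_i^T x - b_i:
  g_1((-1, 1)) = 0
Stationarity residual: grad f(x) + sum_i lambda_i a_i = (0, 0)
  -> stationarity OK
Primal feasibility (all g_i <= 0): OK
Dual feasibility (all lambda_i >= 0): FAILS
Complementary slackness (lambda_i * g_i(x) = 0 for all i): OK

Verdict: the first failing condition is dual_feasibility -> dual.

dual


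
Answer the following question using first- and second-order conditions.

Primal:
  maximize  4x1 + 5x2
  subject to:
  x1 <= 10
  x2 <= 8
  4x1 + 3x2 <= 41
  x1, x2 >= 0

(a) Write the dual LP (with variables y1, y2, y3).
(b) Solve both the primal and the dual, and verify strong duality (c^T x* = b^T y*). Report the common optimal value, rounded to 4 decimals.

The standard primal-dual pair for 'max c^T x s.t. A x <= b, x >= 0' is:
  Dual:  min b^T y  s.t.  A^T y >= c,  y >= 0.

So the dual LP is:
  minimize  10y1 + 8y2 + 41y3
  subject to:
    y1 + 4y3 >= 4
    y2 + 3y3 >= 5
    y1, y2, y3 >= 0

Solving the primal: x* = (4.25, 8).
  primal value c^T x* = 57.
Solving the dual: y* = (0, 2, 1).
  dual value b^T y* = 57.
Strong duality: c^T x* = b^T y*. Confirmed.

57


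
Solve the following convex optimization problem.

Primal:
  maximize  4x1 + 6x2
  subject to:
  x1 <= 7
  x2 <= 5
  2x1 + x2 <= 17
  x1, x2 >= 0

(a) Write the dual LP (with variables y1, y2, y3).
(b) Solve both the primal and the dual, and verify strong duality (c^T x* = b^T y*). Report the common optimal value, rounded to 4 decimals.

The standard primal-dual pair for 'max c^T x s.t. A x <= b, x >= 0' is:
  Dual:  min b^T y  s.t.  A^T y >= c,  y >= 0.

So the dual LP is:
  minimize  7y1 + 5y2 + 17y3
  subject to:
    y1 + 2y3 >= 4
    y2 + y3 >= 6
    y1, y2, y3 >= 0

Solving the primal: x* = (6, 5).
  primal value c^T x* = 54.
Solving the dual: y* = (0, 4, 2).
  dual value b^T y* = 54.
Strong duality: c^T x* = b^T y*. Confirmed.

54


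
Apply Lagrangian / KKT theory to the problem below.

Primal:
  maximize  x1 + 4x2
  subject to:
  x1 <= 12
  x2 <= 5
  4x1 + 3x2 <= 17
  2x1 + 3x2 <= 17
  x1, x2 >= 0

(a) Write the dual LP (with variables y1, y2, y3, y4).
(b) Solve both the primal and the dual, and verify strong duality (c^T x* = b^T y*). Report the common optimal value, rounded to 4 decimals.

The standard primal-dual pair for 'max c^T x s.t. A x <= b, x >= 0' is:
  Dual:  min b^T y  s.t.  A^T y >= c,  y >= 0.

So the dual LP is:
  minimize  12y1 + 5y2 + 17y3 + 17y4
  subject to:
    y1 + 4y3 + 2y4 >= 1
    y2 + 3y3 + 3y4 >= 4
    y1, y2, y3, y4 >= 0

Solving the primal: x* = (0.5, 5).
  primal value c^T x* = 20.5.
Solving the dual: y* = (0, 3.25, 0.25, 0).
  dual value b^T y* = 20.5.
Strong duality: c^T x* = b^T y*. Confirmed.

20.5


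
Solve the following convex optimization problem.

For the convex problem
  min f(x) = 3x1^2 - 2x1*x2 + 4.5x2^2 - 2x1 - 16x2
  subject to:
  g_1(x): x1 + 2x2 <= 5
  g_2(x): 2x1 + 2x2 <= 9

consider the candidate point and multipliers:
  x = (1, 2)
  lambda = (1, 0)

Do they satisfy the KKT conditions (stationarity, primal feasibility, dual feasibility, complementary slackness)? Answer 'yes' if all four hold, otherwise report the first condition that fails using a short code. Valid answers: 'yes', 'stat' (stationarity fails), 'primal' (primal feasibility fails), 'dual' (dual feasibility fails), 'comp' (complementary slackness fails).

Gradient of f: grad f(x) = Q x + c = (0, 0)
Constraint values g_i(x) = a_i^T x - b_i:
  g_1((1, 2)) = 0
  g_2((1, 2)) = -3
Stationarity residual: grad f(x) + sum_i lambda_i a_i = (1, 2)
  -> stationarity FAILS
Primal feasibility (all g_i <= 0): OK
Dual feasibility (all lambda_i >= 0): OK
Complementary slackness (lambda_i * g_i(x) = 0 for all i): OK

Verdict: the first failing condition is stationarity -> stat.

stat


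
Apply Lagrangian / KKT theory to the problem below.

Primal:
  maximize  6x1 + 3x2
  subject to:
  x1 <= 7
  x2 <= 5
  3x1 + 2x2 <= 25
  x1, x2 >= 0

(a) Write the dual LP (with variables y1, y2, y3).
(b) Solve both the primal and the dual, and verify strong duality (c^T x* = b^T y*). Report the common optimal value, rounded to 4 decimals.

The standard primal-dual pair for 'max c^T x s.t. A x <= b, x >= 0' is:
  Dual:  min b^T y  s.t.  A^T y >= c,  y >= 0.

So the dual LP is:
  minimize  7y1 + 5y2 + 25y3
  subject to:
    y1 + 3y3 >= 6
    y2 + 2y3 >= 3
    y1, y2, y3 >= 0

Solving the primal: x* = (7, 2).
  primal value c^T x* = 48.
Solving the dual: y* = (1.5, 0, 1.5).
  dual value b^T y* = 48.
Strong duality: c^T x* = b^T y*. Confirmed.

48


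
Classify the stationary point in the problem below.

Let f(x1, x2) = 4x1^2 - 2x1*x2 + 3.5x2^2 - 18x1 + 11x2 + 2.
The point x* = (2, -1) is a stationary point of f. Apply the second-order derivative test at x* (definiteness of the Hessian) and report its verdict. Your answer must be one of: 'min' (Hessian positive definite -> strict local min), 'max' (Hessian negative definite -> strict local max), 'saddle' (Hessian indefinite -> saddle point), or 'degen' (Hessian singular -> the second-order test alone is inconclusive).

Compute the Hessian H = grad^2 f:
  H = [[8, -2], [-2, 7]]
Verify stationarity: grad f(x*) = H x* + g = (0, 0).
Eigenvalues of H: 5.4384, 9.5616.
Both eigenvalues > 0, so H is positive definite -> x* is a strict local min.

min


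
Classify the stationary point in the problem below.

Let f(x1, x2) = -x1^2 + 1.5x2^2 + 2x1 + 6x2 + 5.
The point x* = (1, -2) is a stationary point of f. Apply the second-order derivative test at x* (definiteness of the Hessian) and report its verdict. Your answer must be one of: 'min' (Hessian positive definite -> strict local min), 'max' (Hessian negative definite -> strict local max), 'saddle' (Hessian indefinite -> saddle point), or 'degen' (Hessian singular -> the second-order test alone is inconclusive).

Compute the Hessian H = grad^2 f:
  H = [[-2, 0], [0, 3]]
Verify stationarity: grad f(x*) = H x* + g = (0, 0).
Eigenvalues of H: -2, 3.
Eigenvalues have mixed signs, so H is indefinite -> x* is a saddle point.

saddle


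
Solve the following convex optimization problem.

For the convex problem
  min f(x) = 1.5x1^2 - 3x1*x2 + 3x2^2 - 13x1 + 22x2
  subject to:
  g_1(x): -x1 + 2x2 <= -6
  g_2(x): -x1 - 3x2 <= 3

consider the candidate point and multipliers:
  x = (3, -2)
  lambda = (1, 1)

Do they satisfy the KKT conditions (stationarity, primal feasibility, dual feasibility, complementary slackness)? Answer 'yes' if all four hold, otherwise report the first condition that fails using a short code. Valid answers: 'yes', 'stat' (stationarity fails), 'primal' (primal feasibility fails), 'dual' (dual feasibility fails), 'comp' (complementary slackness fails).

Gradient of f: grad f(x) = Q x + c = (2, 1)
Constraint values g_i(x) = a_i^T x - b_i:
  g_1((3, -2)) = -1
  g_2((3, -2)) = 0
Stationarity residual: grad f(x) + sum_i lambda_i a_i = (0, 0)
  -> stationarity OK
Primal feasibility (all g_i <= 0): OK
Dual feasibility (all lambda_i >= 0): OK
Complementary slackness (lambda_i * g_i(x) = 0 for all i): FAILS

Verdict: the first failing condition is complementary_slackness -> comp.

comp


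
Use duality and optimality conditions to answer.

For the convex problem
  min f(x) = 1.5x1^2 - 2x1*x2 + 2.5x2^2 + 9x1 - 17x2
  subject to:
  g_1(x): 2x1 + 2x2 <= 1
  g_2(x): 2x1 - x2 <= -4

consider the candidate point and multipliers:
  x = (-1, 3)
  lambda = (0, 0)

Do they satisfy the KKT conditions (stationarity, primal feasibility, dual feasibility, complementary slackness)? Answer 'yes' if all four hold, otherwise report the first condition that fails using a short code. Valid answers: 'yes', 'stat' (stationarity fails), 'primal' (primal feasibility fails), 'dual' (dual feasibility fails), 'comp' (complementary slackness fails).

Gradient of f: grad f(x) = Q x + c = (0, 0)
Constraint values g_i(x) = a_i^T x - b_i:
  g_1((-1, 3)) = 3
  g_2((-1, 3)) = -1
Stationarity residual: grad f(x) + sum_i lambda_i a_i = (0, 0)
  -> stationarity OK
Primal feasibility (all g_i <= 0): FAILS
Dual feasibility (all lambda_i >= 0): OK
Complementary slackness (lambda_i * g_i(x) = 0 for all i): OK

Verdict: the first failing condition is primal_feasibility -> primal.

primal


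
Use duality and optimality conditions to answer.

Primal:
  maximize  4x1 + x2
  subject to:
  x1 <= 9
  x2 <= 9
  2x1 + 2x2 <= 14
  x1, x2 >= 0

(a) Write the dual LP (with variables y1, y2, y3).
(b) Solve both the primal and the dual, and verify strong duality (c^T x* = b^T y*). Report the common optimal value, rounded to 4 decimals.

The standard primal-dual pair for 'max c^T x s.t. A x <= b, x >= 0' is:
  Dual:  min b^T y  s.t.  A^T y >= c,  y >= 0.

So the dual LP is:
  minimize  9y1 + 9y2 + 14y3
  subject to:
    y1 + 2y3 >= 4
    y2 + 2y3 >= 1
    y1, y2, y3 >= 0

Solving the primal: x* = (7, 0).
  primal value c^T x* = 28.
Solving the dual: y* = (0, 0, 2).
  dual value b^T y* = 28.
Strong duality: c^T x* = b^T y*. Confirmed.

28


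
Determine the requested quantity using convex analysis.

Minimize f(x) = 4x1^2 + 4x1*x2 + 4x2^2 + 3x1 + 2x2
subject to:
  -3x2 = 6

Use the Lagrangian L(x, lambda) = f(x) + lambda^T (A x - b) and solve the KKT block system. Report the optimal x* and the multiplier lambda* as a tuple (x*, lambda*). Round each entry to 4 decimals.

Form the Lagrangian:
  L(x, lambda) = (1/2) x^T Q x + c^T x + lambda^T (A x - b)
Stationarity (grad_x L = 0): Q x + c + A^T lambda = 0.
Primal feasibility: A x = b.

This gives the KKT block system:
  [ Q   A^T ] [ x     ]   [-c ]
  [ A    0  ] [ lambda ] = [ b ]

Solving the linear system:
  x*      = (0.625, -2)
  lambda* = (-3.8333)
  f(x*)   = 10.4375

x* = (0.625, -2), lambda* = (-3.8333)


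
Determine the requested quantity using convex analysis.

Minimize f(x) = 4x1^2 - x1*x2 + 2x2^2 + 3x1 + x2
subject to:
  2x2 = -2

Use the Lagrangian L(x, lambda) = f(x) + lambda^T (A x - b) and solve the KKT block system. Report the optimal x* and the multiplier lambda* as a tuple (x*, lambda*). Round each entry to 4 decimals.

Form the Lagrangian:
  L(x, lambda) = (1/2) x^T Q x + c^T x + lambda^T (A x - b)
Stationarity (grad_x L = 0): Q x + c + A^T lambda = 0.
Primal feasibility: A x = b.

This gives the KKT block system:
  [ Q   A^T ] [ x     ]   [-c ]
  [ A    0  ] [ lambda ] = [ b ]

Solving the linear system:
  x*      = (-0.5, -1)
  lambda* = (1.25)
  f(x*)   = 0

x* = (-0.5, -1), lambda* = (1.25)


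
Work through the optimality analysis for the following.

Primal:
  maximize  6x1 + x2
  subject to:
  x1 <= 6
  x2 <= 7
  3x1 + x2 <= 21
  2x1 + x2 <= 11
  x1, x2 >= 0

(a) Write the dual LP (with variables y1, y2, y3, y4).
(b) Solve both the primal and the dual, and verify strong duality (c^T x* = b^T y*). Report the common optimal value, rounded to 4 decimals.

The standard primal-dual pair for 'max c^T x s.t. A x <= b, x >= 0' is:
  Dual:  min b^T y  s.t.  A^T y >= c,  y >= 0.

So the dual LP is:
  minimize  6y1 + 7y2 + 21y3 + 11y4
  subject to:
    y1 + 3y3 + 2y4 >= 6
    y2 + y3 + y4 >= 1
    y1, y2, y3, y4 >= 0

Solving the primal: x* = (5.5, 0).
  primal value c^T x* = 33.
Solving the dual: y* = (0, 0, 0, 3).
  dual value b^T y* = 33.
Strong duality: c^T x* = b^T y*. Confirmed.

33


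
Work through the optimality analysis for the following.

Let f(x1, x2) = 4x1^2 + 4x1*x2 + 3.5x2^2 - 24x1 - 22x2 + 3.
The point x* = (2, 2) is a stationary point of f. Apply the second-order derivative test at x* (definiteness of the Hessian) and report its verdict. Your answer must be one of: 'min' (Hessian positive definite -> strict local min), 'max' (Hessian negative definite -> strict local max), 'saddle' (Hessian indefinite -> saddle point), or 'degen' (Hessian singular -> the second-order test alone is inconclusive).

Compute the Hessian H = grad^2 f:
  H = [[8, 4], [4, 7]]
Verify stationarity: grad f(x*) = H x* + g = (0, 0).
Eigenvalues of H: 3.4689, 11.5311.
Both eigenvalues > 0, so H is positive definite -> x* is a strict local min.

min


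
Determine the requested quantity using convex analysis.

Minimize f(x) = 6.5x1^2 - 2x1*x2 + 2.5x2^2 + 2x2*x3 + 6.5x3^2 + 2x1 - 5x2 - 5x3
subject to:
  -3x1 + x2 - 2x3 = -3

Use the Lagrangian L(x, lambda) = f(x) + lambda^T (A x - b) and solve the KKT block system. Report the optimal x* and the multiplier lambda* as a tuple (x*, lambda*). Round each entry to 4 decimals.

Form the Lagrangian:
  L(x, lambda) = (1/2) x^T Q x + c^T x + lambda^T (A x - b)
Stationarity (grad_x L = 0): Q x + c + A^T lambda = 0.
Primal feasibility: A x = b.

This gives the KKT block system:
  [ Q   A^T ] [ x     ]   [-c ]
  [ A    0  ] [ lambda ] = [ b ]

Solving the linear system:
  x*      = (0.58, 0.3225, 0.7912)
  lambda* = (2.9652)
  f(x*)   = 2.2436

x* = (0.58, 0.3225, 0.7912), lambda* = (2.9652)


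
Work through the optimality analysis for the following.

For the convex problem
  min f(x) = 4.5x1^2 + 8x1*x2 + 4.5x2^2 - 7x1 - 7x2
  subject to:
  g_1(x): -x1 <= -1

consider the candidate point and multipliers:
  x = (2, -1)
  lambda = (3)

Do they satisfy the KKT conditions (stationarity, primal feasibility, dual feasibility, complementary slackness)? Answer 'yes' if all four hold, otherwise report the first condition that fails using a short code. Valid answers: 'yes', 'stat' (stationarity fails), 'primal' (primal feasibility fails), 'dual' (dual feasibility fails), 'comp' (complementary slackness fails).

Gradient of f: grad f(x) = Q x + c = (3, 0)
Constraint values g_i(x) = a_i^T x - b_i:
  g_1((2, -1)) = -1
Stationarity residual: grad f(x) + sum_i lambda_i a_i = (0, 0)
  -> stationarity OK
Primal feasibility (all g_i <= 0): OK
Dual feasibility (all lambda_i >= 0): OK
Complementary slackness (lambda_i * g_i(x) = 0 for all i): FAILS

Verdict: the first failing condition is complementary_slackness -> comp.

comp


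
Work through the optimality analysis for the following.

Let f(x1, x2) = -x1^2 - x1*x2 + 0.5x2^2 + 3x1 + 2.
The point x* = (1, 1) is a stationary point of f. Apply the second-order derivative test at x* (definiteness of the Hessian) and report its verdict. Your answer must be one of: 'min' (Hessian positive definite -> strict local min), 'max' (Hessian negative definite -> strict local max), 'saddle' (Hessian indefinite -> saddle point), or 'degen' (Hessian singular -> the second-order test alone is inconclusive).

Compute the Hessian H = grad^2 f:
  H = [[-2, -1], [-1, 1]]
Verify stationarity: grad f(x*) = H x* + g = (0, 0).
Eigenvalues of H: -2.3028, 1.3028.
Eigenvalues have mixed signs, so H is indefinite -> x* is a saddle point.

saddle


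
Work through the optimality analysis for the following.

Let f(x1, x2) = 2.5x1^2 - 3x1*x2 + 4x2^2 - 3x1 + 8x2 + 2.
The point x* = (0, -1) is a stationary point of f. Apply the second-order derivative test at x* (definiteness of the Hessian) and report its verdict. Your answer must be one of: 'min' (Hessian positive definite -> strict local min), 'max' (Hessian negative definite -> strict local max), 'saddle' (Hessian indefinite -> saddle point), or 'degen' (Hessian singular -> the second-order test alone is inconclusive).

Compute the Hessian H = grad^2 f:
  H = [[5, -3], [-3, 8]]
Verify stationarity: grad f(x*) = H x* + g = (0, 0).
Eigenvalues of H: 3.1459, 9.8541.
Both eigenvalues > 0, so H is positive definite -> x* is a strict local min.

min


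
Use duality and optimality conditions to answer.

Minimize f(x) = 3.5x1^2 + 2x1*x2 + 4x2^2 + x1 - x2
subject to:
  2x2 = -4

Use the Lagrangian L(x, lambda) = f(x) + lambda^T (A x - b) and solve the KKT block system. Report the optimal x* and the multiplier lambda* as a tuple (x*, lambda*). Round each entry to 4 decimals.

Form the Lagrangian:
  L(x, lambda) = (1/2) x^T Q x + c^T x + lambda^T (A x - b)
Stationarity (grad_x L = 0): Q x + c + A^T lambda = 0.
Primal feasibility: A x = b.

This gives the KKT block system:
  [ Q   A^T ] [ x     ]   [-c ]
  [ A    0  ] [ lambda ] = [ b ]

Solving the linear system:
  x*      = (0.4286, -2)
  lambda* = (8.0714)
  f(x*)   = 17.3571

x* = (0.4286, -2), lambda* = (8.0714)


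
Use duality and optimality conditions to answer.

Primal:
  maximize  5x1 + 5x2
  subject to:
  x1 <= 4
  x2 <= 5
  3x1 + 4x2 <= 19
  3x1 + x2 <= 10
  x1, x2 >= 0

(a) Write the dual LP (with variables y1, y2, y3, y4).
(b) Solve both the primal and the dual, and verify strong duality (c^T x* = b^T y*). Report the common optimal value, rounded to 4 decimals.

The standard primal-dual pair for 'max c^T x s.t. A x <= b, x >= 0' is:
  Dual:  min b^T y  s.t.  A^T y >= c,  y >= 0.

So the dual LP is:
  minimize  4y1 + 5y2 + 19y3 + 10y4
  subject to:
    y1 + 3y3 + 3y4 >= 5
    y2 + 4y3 + y4 >= 5
    y1, y2, y3, y4 >= 0

Solving the primal: x* = (2.3333, 3).
  primal value c^T x* = 26.6667.
Solving the dual: y* = (0, 0, 1.1111, 0.5556).
  dual value b^T y* = 26.6667.
Strong duality: c^T x* = b^T y*. Confirmed.

26.6667


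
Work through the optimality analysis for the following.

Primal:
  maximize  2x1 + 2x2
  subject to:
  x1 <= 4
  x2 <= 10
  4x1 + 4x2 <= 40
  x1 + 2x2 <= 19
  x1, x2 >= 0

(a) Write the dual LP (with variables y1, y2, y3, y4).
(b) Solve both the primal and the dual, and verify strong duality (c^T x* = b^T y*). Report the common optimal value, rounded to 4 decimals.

The standard primal-dual pair for 'max c^T x s.t. A x <= b, x >= 0' is:
  Dual:  min b^T y  s.t.  A^T y >= c,  y >= 0.

So the dual LP is:
  minimize  4y1 + 10y2 + 40y3 + 19y4
  subject to:
    y1 + 4y3 + y4 >= 2
    y2 + 4y3 + 2y4 >= 2
    y1, y2, y3, y4 >= 0

Solving the primal: x* = (4, 6).
  primal value c^T x* = 20.
Solving the dual: y* = (0, 0, 0.5, 0).
  dual value b^T y* = 20.
Strong duality: c^T x* = b^T y*. Confirmed.

20


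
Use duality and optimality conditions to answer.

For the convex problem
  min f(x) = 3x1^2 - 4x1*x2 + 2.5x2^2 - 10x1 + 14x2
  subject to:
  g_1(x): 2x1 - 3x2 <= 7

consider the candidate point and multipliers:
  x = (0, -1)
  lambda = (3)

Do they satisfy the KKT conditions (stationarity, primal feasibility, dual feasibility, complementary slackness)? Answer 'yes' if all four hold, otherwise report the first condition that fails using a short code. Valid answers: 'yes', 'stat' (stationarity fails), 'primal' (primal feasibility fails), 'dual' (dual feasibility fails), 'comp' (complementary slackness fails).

Gradient of f: grad f(x) = Q x + c = (-6, 9)
Constraint values g_i(x) = a_i^T x - b_i:
  g_1((0, -1)) = -4
Stationarity residual: grad f(x) + sum_i lambda_i a_i = (0, 0)
  -> stationarity OK
Primal feasibility (all g_i <= 0): OK
Dual feasibility (all lambda_i >= 0): OK
Complementary slackness (lambda_i * g_i(x) = 0 for all i): FAILS

Verdict: the first failing condition is complementary_slackness -> comp.

comp


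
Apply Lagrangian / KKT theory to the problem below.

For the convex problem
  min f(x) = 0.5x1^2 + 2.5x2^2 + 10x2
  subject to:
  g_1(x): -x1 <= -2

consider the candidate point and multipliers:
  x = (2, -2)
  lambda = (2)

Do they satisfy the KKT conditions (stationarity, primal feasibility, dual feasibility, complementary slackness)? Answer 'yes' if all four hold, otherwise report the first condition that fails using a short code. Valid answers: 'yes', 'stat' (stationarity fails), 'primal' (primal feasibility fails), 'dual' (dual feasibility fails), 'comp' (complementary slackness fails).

Gradient of f: grad f(x) = Q x + c = (2, 0)
Constraint values g_i(x) = a_i^T x - b_i:
  g_1((2, -2)) = 0
Stationarity residual: grad f(x) + sum_i lambda_i a_i = (0, 0)
  -> stationarity OK
Primal feasibility (all g_i <= 0): OK
Dual feasibility (all lambda_i >= 0): OK
Complementary slackness (lambda_i * g_i(x) = 0 for all i): OK

Verdict: yes, KKT holds.

yes


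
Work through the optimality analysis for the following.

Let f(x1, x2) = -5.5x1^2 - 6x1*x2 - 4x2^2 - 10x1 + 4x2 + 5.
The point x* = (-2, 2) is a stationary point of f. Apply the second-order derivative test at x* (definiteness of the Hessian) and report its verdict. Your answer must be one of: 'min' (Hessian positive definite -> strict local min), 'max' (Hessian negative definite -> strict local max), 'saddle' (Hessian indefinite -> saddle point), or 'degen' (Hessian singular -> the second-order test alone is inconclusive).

Compute the Hessian H = grad^2 f:
  H = [[-11, -6], [-6, -8]]
Verify stationarity: grad f(x*) = H x* + g = (0, 0).
Eigenvalues of H: -15.6847, -3.3153.
Both eigenvalues < 0, so H is negative definite -> x* is a strict local max.

max


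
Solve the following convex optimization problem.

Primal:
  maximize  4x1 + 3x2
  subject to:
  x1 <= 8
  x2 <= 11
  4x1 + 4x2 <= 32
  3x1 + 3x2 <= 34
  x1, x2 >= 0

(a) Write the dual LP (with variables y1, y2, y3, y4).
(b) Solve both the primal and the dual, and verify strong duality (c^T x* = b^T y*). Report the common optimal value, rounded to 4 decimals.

The standard primal-dual pair for 'max c^T x s.t. A x <= b, x >= 0' is:
  Dual:  min b^T y  s.t.  A^T y >= c,  y >= 0.

So the dual LP is:
  minimize  8y1 + 11y2 + 32y3 + 34y4
  subject to:
    y1 + 4y3 + 3y4 >= 4
    y2 + 4y3 + 3y4 >= 3
    y1, y2, y3, y4 >= 0

Solving the primal: x* = (8, 0).
  primal value c^T x* = 32.
Solving the dual: y* = (1, 0, 0.75, 0).
  dual value b^T y* = 32.
Strong duality: c^T x* = b^T y*. Confirmed.

32


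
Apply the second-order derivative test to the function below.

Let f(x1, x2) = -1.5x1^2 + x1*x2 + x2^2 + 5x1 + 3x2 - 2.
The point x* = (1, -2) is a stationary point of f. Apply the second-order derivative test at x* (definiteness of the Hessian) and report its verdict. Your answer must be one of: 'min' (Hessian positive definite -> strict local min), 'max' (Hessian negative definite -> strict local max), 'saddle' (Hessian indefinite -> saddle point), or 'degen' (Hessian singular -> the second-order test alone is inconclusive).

Compute the Hessian H = grad^2 f:
  H = [[-3, 1], [1, 2]]
Verify stationarity: grad f(x*) = H x* + g = (0, 0).
Eigenvalues of H: -3.1926, 2.1926.
Eigenvalues have mixed signs, so H is indefinite -> x* is a saddle point.

saddle


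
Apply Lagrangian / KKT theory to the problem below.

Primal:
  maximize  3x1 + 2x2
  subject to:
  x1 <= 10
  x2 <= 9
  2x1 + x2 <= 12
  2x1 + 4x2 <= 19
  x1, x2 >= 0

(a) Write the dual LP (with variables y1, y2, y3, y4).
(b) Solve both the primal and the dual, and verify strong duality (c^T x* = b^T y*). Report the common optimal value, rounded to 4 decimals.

The standard primal-dual pair for 'max c^T x s.t. A x <= b, x >= 0' is:
  Dual:  min b^T y  s.t.  A^T y >= c,  y >= 0.

So the dual LP is:
  minimize  10y1 + 9y2 + 12y3 + 19y4
  subject to:
    y1 + 2y3 + 2y4 >= 3
    y2 + y3 + 4y4 >= 2
    y1, y2, y3, y4 >= 0

Solving the primal: x* = (4.8333, 2.3333).
  primal value c^T x* = 19.1667.
Solving the dual: y* = (0, 0, 1.3333, 0.1667).
  dual value b^T y* = 19.1667.
Strong duality: c^T x* = b^T y*. Confirmed.

19.1667


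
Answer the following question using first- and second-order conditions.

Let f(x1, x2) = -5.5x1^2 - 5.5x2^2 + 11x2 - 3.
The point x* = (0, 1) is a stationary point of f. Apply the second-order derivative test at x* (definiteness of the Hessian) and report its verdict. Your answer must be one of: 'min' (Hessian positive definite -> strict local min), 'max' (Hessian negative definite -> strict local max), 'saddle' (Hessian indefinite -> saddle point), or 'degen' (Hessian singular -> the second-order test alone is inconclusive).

Compute the Hessian H = grad^2 f:
  H = [[-11, 0], [0, -11]]
Verify stationarity: grad f(x*) = H x* + g = (0, 0).
Eigenvalues of H: -11, -11.
Both eigenvalues < 0, so H is negative definite -> x* is a strict local max.

max


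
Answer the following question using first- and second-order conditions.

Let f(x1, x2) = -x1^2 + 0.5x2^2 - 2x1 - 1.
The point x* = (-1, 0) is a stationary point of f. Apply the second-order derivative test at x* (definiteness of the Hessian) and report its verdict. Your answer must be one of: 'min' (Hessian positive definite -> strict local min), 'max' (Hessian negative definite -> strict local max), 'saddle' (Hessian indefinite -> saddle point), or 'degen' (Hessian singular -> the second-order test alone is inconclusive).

Compute the Hessian H = grad^2 f:
  H = [[-2, 0], [0, 1]]
Verify stationarity: grad f(x*) = H x* + g = (0, 0).
Eigenvalues of H: -2, 1.
Eigenvalues have mixed signs, so H is indefinite -> x* is a saddle point.

saddle


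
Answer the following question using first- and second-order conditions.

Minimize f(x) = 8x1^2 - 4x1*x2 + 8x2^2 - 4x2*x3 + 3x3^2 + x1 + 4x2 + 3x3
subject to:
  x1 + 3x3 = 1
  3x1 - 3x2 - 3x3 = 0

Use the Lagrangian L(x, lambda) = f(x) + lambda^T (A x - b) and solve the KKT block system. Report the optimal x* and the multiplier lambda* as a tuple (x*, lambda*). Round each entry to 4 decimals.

Form the Lagrangian:
  L(x, lambda) = (1/2) x^T Q x + c^T x + lambda^T (A x - b)
Stationarity (grad_x L = 0): Q x + c + A^T lambda = 0.
Primal feasibility: A x = b.

This gives the KKT block system:
  [ Q   A^T ] [ x     ]   [-c ]
  [ A    0  ] [ lambda ] = [ b ]

Solving the linear system:
  x*      = (0.0877, -0.2164, 0.3041)
  lambda* = (-2.2398, -0.3431)
  f(x*)   = 1.1871

x* = (0.0877, -0.2164, 0.3041), lambda* = (-2.2398, -0.3431)


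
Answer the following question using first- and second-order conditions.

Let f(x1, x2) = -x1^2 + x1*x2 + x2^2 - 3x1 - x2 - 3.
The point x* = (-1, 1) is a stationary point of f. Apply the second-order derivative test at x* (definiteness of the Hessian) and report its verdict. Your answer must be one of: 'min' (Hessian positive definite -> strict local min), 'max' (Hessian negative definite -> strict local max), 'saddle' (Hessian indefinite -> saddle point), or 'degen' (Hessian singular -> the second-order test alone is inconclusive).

Compute the Hessian H = grad^2 f:
  H = [[-2, 1], [1, 2]]
Verify stationarity: grad f(x*) = H x* + g = (0, 0).
Eigenvalues of H: -2.2361, 2.2361.
Eigenvalues have mixed signs, so H is indefinite -> x* is a saddle point.

saddle


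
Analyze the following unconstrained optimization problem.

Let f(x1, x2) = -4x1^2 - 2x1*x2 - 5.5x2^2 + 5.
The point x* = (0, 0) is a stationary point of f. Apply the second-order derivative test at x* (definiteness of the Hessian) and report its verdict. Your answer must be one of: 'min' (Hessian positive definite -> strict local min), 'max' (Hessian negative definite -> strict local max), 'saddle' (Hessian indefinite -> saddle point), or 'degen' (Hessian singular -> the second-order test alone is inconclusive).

Compute the Hessian H = grad^2 f:
  H = [[-8, -2], [-2, -11]]
Verify stationarity: grad f(x*) = H x* + g = (0, 0).
Eigenvalues of H: -12, -7.
Both eigenvalues < 0, so H is negative definite -> x* is a strict local max.

max


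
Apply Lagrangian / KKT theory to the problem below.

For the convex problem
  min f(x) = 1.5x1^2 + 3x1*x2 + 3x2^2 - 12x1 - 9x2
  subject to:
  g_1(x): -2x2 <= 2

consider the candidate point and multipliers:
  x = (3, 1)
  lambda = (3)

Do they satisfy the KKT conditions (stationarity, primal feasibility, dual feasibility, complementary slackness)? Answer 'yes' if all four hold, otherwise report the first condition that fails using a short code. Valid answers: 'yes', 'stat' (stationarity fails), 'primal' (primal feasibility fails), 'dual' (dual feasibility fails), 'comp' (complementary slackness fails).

Gradient of f: grad f(x) = Q x + c = (0, 6)
Constraint values g_i(x) = a_i^T x - b_i:
  g_1((3, 1)) = -4
Stationarity residual: grad f(x) + sum_i lambda_i a_i = (0, 0)
  -> stationarity OK
Primal feasibility (all g_i <= 0): OK
Dual feasibility (all lambda_i >= 0): OK
Complementary slackness (lambda_i * g_i(x) = 0 for all i): FAILS

Verdict: the first failing condition is complementary_slackness -> comp.

comp


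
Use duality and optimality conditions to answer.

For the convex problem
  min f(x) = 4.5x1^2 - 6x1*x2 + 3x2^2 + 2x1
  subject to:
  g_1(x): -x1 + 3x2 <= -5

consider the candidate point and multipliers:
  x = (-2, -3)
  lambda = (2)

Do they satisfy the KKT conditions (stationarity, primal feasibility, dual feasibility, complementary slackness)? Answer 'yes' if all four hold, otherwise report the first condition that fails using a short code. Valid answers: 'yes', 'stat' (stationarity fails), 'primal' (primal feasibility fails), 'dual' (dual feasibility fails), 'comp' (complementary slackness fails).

Gradient of f: grad f(x) = Q x + c = (2, -6)
Constraint values g_i(x) = a_i^T x - b_i:
  g_1((-2, -3)) = -2
Stationarity residual: grad f(x) + sum_i lambda_i a_i = (0, 0)
  -> stationarity OK
Primal feasibility (all g_i <= 0): OK
Dual feasibility (all lambda_i >= 0): OK
Complementary slackness (lambda_i * g_i(x) = 0 for all i): FAILS

Verdict: the first failing condition is complementary_slackness -> comp.

comp
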